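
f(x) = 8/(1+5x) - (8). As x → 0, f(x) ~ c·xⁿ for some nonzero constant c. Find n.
1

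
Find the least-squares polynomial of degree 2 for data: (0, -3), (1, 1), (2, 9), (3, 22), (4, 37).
-22/7 + (167/70)x + (27/14)x²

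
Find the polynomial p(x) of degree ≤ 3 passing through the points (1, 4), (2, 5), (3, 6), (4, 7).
x + 3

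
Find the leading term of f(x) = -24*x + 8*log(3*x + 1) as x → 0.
-36*x**2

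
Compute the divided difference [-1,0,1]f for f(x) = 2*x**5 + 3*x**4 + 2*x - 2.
3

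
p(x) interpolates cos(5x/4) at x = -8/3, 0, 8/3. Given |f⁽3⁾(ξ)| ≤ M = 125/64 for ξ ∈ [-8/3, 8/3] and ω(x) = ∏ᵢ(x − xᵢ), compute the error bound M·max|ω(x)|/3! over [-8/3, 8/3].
1000*sqrt(3)/729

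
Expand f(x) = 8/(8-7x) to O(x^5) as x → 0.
1 + 7*x/8 + 49*x**2/64 + 343*x**3/512 + 2401*x**4/4096 + O(x**5)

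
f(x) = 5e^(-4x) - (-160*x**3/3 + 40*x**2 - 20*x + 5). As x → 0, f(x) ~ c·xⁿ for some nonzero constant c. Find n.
4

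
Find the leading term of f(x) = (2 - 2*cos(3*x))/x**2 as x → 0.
9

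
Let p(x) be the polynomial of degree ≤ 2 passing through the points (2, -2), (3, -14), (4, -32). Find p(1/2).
19/4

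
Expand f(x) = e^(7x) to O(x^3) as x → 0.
1 + 7*x + 49*x**2/2 + O(x**3)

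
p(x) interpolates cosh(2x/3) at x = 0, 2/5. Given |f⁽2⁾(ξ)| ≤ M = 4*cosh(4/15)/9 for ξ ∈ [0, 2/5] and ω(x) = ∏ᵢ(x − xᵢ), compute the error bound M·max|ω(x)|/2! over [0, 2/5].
2*cosh(4/15)/225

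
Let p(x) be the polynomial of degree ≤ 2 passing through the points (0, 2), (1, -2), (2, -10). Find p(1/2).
1/2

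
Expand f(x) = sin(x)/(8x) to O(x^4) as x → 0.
1/8 - x**2/48 + O(x**4)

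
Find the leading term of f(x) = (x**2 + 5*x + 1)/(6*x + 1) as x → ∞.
x/6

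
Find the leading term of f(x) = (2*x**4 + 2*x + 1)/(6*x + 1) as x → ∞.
x**3/3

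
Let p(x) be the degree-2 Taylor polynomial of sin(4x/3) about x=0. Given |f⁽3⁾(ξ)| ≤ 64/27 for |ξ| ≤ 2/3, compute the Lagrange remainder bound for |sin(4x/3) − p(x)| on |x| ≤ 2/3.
256/2187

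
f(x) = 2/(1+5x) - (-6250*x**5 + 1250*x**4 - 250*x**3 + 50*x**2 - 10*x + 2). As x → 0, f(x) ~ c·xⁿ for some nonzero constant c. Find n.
6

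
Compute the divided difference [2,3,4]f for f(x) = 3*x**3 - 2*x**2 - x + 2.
25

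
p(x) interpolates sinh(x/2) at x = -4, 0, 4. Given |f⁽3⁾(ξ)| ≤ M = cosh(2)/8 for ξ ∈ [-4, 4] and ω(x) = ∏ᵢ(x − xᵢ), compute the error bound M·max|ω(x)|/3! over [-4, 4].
8*sqrt(3)*cosh(2)/27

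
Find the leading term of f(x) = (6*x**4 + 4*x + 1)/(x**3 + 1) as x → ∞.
6*x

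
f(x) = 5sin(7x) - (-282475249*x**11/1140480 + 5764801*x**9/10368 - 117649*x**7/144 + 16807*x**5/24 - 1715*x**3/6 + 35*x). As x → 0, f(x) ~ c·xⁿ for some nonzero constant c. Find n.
13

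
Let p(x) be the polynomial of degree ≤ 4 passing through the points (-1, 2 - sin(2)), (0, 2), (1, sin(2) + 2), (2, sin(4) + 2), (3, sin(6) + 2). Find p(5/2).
35*sin(4)/32 - 65*sin(2)/128 + 35*sin(6)/128 + 2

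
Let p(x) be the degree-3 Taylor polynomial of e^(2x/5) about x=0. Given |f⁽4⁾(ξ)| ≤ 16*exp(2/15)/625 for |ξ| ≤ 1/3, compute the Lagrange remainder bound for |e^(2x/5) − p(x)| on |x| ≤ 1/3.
2*exp(2/15)/151875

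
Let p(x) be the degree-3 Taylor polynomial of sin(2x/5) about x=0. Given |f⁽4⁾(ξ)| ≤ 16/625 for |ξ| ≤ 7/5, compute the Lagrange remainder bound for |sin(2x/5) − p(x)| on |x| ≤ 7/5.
4802/1171875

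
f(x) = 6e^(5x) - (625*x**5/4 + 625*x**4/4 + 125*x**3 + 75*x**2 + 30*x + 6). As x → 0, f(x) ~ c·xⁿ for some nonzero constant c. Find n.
6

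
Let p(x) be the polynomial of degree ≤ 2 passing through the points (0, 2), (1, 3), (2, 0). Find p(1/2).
3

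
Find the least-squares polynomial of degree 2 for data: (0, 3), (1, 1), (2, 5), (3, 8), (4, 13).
86/35 + (-71/70)x + (13/14)x²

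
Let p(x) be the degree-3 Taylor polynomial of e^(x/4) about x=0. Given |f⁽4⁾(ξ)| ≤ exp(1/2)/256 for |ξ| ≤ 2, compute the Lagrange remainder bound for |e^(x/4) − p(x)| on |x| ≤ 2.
exp(1/2)/384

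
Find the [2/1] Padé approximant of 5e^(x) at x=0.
(5*x**2/6 + 10*x/3 + 5)/(1 - x/3)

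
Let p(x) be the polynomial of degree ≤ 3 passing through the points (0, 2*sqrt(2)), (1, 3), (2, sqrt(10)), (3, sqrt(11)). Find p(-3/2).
-567/16 - 35*sqrt(11)/16 + 105*sqrt(2)/8 + 135*sqrt(10)/16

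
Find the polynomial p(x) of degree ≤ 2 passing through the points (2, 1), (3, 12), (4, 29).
3*x**2 - 4*x - 3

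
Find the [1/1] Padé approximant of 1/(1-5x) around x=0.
1/(1 - 5*x)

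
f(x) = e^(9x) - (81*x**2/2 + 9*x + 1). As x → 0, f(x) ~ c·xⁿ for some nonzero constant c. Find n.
3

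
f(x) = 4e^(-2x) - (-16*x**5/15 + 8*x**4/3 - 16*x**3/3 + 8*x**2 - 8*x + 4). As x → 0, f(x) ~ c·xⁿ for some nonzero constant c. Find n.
6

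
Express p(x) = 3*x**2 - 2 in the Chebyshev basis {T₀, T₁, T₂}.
(-1/2)T₀ + (3/2)T₂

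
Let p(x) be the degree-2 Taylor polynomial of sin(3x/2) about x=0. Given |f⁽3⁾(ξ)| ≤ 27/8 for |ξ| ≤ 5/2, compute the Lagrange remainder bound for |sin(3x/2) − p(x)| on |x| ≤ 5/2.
1125/128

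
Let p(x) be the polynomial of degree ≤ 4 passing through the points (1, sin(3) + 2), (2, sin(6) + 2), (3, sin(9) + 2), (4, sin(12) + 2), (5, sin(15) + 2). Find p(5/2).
15*sin(6)/32 - 5*sin(3)/128 + 3*sin(15)/128 - 5*sin(12)/32 + 45*sin(9)/64 + 2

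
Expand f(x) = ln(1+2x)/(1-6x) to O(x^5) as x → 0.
2*x + 10*x**2 + 188*x**3/3 + 372*x**4 + O(x**5)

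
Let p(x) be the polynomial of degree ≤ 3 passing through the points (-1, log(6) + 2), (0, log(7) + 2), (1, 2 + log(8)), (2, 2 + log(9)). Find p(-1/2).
log(2**(3/8)*3**(7/16)*7**(15/16)/2) + 2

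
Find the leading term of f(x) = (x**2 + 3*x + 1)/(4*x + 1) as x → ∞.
x/4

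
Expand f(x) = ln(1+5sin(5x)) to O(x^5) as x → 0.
25*x - 625*x**2/2 + 30625*x**3/6 - 1140625*x**4/12 + O(x**5)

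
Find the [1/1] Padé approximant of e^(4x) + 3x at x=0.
(41*x/7 + 1)/(1 - 8*x/7)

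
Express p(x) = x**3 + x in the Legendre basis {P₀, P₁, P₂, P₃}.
(8/5)P₁ + (2/5)P₃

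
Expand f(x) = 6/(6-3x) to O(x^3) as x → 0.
1 + x/2 + x**2/4 + O(x**3)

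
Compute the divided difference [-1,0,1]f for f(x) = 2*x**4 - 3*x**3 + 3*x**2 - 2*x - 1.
5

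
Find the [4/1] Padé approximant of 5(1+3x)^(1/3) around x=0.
(5*x**4/3 - 8*x**3/3 + 6*x**2 + 16*x + 5)/(11*x/5 + 1)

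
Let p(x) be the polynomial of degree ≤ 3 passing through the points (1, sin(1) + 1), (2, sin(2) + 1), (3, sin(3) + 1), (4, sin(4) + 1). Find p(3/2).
sin(4)/16 - 5*sin(3)/16 + 5*sin(1)/16 + 15*sin(2)/16 + 1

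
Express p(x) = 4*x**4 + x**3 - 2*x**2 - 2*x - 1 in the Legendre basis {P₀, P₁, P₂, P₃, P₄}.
(-13/15)P₀ + (-7/5)P₁ + (20/21)P₂ + (2/5)P₃ + (32/35)P₄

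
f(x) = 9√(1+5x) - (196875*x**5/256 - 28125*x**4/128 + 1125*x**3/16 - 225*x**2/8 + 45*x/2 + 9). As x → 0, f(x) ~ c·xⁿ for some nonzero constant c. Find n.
6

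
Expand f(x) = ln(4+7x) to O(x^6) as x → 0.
log(4) + 7*x/4 - 49*x**2/32 + 343*x**3/192 - 2401*x**4/1024 + 16807*x**5/5120 + O(x**6)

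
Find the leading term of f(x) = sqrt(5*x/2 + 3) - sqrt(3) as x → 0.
5*sqrt(3)*x/12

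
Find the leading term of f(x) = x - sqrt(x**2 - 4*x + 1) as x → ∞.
2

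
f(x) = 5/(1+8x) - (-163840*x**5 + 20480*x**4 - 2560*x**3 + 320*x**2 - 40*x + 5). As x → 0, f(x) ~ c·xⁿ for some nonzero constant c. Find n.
6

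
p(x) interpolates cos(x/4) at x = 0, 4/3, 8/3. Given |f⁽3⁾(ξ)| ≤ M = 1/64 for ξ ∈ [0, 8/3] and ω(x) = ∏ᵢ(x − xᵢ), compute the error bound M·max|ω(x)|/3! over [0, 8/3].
sqrt(3)/729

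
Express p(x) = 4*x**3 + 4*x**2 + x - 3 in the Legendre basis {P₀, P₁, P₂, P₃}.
(-5/3)P₀ + (17/5)P₁ + (8/3)P₂ + (8/5)P₃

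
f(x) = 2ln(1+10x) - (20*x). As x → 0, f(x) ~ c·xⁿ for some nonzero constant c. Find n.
2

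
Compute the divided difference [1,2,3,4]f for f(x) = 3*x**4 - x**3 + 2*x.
29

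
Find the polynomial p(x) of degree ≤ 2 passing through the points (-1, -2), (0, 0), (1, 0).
-x**2 + x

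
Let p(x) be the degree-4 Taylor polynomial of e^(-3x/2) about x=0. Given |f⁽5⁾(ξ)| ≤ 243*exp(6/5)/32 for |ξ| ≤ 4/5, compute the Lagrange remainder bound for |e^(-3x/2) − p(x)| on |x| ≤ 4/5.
324*exp(6/5)/15625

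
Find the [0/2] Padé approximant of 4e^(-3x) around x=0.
4/(9*x**2/2 + 3*x + 1)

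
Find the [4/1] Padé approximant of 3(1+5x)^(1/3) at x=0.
(625*x**4/81 - 200*x**3/27 + 10*x**2 + 16*x + 3)/(11*x/3 + 1)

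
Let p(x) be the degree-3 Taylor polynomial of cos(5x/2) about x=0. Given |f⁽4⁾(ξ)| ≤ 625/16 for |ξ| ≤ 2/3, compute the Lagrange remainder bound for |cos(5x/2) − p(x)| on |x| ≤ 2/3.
625/1944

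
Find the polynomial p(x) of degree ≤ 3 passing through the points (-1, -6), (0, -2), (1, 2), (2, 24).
3*x**3 + x - 2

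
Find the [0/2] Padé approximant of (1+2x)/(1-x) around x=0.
1/(6*x**2 - 3*x + 1)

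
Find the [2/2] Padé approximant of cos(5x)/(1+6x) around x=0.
(-7675*x**2/564 + 25*x/47 + 1)/(25*x**2/12 + 307*x/47 + 1)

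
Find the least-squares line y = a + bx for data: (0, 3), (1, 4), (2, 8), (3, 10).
a = 5/2, b = 5/2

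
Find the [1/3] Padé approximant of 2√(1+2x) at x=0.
(7*x/2 + 2)/(x**3/8 - x**2/4 + 3*x/4 + 1)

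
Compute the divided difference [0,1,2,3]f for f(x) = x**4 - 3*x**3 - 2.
3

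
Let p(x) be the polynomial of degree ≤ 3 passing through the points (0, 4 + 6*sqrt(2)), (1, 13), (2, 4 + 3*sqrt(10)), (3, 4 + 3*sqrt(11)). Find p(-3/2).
-1637/16 - 105*sqrt(11)/16 + 315*sqrt(2)/8 + 405*sqrt(10)/16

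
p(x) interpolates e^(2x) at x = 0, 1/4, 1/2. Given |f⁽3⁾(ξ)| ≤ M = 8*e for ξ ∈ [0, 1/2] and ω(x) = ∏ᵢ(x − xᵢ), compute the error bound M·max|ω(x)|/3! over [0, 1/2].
sqrt(3)*e/216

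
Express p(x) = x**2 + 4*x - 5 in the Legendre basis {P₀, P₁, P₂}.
(-14/3)P₀ + (4)P₁ + (2/3)P₂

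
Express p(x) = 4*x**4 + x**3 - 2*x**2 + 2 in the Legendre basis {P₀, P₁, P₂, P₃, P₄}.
(32/15)P₀ + (3/5)P₁ + (20/21)P₂ + (2/5)P₃ + (32/35)P₄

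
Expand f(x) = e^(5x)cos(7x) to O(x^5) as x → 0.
1 + 5*x - 12*x**2 - 305*x**3/3 - 1081*x**4/6 + O(x**5)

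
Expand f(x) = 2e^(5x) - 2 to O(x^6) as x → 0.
10*x + 25*x**2 + 125*x**3/3 + 625*x**4/12 + 625*x**5/12 + O(x**6)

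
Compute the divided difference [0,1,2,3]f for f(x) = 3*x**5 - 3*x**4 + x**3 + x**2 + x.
58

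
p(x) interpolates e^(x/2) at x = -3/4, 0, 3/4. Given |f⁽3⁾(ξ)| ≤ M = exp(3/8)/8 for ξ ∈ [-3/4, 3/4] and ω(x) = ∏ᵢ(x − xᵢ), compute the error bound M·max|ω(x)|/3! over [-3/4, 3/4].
sqrt(3)*exp(3/8)/512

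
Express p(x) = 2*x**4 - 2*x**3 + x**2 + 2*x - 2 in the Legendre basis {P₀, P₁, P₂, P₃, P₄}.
(-19/15)P₀ + (4/5)P₁ + (38/21)P₂ + (-4/5)P₃ + (16/35)P₄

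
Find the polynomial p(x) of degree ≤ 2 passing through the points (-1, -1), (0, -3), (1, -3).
x**2 - x - 3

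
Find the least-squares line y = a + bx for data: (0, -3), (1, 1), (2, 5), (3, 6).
a = -12/5, b = 31/10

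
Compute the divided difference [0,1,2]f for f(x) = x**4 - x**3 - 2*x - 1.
4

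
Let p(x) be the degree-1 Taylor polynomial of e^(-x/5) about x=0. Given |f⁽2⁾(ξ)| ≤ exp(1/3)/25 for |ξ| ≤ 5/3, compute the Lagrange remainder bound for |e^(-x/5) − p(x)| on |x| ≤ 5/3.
exp(1/3)/18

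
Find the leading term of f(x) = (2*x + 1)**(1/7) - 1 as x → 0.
2*x/7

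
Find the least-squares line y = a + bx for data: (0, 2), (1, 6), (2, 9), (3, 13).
a = 21/10, b = 18/5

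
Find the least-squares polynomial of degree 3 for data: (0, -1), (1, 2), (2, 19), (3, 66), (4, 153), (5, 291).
-50/63 + (-377/189)x + (535/252)x² + (215/108)x³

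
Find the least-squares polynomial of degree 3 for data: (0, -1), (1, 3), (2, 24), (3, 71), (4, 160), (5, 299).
-43/42 + (31/252)x + (89/42)x² + (71/36)x³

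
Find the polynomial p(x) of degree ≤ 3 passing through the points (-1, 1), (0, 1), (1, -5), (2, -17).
-3*x**2 - 3*x + 1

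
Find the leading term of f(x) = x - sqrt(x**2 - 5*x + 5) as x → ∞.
5/2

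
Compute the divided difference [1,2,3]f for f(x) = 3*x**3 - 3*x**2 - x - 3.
15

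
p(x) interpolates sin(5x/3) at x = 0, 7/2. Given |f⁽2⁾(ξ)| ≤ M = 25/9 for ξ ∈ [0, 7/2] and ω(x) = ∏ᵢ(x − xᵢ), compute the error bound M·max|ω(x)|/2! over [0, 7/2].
1225/288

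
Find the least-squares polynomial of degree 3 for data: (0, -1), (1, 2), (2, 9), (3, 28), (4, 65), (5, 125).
-8/9 + (400/189)x + (-155/252)x² + (113/108)x³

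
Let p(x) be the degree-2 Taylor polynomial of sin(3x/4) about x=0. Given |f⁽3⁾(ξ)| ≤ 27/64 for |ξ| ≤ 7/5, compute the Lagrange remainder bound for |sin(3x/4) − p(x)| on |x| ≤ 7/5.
3087/16000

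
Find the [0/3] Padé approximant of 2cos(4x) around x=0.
2/(8*x**2 + 1)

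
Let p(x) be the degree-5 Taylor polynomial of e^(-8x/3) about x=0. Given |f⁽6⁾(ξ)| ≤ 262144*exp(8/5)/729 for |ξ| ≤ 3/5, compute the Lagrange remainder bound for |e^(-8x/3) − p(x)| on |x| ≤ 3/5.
16384*exp(8/5)/703125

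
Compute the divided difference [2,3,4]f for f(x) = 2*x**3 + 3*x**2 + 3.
21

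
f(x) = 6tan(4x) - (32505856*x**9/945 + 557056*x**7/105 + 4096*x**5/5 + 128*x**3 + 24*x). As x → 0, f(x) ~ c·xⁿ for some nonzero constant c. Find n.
11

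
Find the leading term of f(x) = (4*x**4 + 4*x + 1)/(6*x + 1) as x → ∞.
2*x**3/3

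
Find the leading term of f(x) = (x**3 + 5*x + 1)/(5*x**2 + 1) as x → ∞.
x/5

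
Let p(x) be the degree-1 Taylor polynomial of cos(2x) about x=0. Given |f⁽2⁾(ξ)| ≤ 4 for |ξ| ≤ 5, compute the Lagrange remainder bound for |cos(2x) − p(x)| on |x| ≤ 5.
50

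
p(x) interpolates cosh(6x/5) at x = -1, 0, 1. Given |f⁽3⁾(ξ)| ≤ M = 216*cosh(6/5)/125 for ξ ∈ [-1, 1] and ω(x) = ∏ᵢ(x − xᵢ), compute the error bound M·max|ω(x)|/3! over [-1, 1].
8*sqrt(3)*cosh(6/5)/125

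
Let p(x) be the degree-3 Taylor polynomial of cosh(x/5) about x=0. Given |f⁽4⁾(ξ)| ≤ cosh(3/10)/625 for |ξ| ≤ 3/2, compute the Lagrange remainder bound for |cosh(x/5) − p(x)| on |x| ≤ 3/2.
27*cosh(3/10)/80000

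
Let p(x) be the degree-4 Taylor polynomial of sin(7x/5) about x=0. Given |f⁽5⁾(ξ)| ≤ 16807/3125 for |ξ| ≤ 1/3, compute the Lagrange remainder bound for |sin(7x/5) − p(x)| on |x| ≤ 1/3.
16807/91125000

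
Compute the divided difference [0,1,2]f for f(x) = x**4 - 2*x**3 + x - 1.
1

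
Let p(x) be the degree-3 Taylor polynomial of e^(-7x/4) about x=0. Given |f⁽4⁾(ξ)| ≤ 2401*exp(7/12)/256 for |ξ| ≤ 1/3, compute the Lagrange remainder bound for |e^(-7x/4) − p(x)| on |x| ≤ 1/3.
2401*exp(7/12)/497664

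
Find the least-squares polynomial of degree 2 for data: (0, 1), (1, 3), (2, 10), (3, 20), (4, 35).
33/35 + (3/14)x + (29/14)x²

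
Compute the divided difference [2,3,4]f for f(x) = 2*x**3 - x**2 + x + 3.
17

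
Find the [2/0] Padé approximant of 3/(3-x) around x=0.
x**2/9 + x/3 + 1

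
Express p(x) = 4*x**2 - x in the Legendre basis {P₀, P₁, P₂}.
(4/3)P₀ - P₁ + (8/3)P₂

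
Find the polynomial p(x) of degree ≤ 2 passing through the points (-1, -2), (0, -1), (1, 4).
2*x**2 + 3*x - 1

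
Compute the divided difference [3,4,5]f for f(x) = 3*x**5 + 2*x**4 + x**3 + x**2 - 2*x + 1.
2187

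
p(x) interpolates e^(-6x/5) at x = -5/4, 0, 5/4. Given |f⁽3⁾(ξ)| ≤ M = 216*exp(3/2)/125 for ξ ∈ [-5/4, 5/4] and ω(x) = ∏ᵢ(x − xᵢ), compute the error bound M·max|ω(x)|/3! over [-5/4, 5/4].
sqrt(3)*exp(3/2)/8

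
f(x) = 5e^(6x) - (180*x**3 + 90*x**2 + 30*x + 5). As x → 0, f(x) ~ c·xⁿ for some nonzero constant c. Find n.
4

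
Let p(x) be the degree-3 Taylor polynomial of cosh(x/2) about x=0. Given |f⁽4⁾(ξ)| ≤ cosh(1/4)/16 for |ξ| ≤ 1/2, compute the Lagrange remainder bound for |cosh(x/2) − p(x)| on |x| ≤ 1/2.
cosh(1/4)/6144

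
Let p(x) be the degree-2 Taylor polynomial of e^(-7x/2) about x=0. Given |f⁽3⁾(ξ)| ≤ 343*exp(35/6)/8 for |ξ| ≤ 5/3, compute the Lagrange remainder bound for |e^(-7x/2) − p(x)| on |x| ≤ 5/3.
42875*exp(35/6)/1296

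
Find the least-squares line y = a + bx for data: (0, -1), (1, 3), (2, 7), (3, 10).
a = -4/5, b = 37/10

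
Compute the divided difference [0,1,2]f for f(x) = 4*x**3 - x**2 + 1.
11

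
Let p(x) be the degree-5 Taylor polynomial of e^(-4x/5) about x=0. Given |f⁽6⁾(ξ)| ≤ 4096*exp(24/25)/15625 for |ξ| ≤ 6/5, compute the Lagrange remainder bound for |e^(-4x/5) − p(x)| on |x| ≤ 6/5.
1327104*exp(24/25)/1220703125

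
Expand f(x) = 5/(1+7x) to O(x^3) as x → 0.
5 - 35*x + 245*x**2 + O(x**3)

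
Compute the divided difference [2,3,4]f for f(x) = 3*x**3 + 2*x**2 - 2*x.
29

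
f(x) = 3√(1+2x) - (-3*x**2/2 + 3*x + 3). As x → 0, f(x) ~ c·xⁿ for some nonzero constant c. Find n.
3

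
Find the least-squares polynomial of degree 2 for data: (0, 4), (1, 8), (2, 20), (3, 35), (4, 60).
141/35 + (73/70)x + (45/14)x²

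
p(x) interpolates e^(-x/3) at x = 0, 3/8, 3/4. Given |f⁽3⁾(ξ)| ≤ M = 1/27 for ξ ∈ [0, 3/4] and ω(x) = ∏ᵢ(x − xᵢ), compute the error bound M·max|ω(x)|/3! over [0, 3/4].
sqrt(3)/13824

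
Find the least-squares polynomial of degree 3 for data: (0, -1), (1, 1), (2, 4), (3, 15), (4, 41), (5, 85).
-55/63 + (949/378)x + (-124/63)x² + (53/54)x³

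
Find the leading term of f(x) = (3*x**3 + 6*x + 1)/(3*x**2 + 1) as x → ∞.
x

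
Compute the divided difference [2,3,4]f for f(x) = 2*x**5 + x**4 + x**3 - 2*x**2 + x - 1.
632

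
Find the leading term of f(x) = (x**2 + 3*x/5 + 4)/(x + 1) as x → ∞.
x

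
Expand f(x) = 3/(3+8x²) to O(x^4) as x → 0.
1 - 8*x**2/3 + O(x**4)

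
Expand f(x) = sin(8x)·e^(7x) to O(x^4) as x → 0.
8*x + 56*x**2 + 332*x**3/3 + O(x**4)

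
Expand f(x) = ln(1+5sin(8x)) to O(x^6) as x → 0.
40*x - 800*x**2 + 62720*x**3/3 - 1868800*x**4/3 + 59396096*x**5/3 + O(x**6)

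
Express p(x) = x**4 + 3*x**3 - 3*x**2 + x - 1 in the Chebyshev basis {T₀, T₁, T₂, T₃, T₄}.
(-17/8)T₀ + (13/4)T₁ - T₂ + (3/4)T₃ + (1/8)T₄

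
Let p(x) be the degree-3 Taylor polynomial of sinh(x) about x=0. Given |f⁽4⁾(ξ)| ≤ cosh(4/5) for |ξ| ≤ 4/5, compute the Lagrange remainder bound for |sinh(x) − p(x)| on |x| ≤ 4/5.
32*cosh(4/5)/1875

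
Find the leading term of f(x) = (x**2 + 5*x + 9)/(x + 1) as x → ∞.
x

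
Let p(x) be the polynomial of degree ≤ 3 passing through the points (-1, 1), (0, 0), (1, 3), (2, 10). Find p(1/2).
1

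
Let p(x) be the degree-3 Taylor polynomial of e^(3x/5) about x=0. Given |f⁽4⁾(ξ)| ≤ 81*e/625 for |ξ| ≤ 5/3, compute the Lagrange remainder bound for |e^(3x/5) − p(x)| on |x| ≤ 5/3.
e/24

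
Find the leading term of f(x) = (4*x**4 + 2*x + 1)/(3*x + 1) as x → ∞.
4*x**3/3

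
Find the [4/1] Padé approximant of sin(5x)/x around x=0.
625*x**4/24 - 125*x**2/6 + 5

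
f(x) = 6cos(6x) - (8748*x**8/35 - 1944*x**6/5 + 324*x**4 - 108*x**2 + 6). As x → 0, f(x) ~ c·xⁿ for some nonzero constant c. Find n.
10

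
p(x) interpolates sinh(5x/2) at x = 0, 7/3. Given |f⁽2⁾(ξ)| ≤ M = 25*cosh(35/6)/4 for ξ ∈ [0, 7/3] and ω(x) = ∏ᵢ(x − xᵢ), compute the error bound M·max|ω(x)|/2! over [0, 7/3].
1225*cosh(35/6)/288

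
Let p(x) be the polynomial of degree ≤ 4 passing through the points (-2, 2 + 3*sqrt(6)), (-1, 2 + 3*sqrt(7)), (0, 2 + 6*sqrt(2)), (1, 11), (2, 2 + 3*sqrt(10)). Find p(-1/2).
-15*sqrt(6)/128 + 9*sqrt(10)/128 + 19/32 + 45*sqrt(7)/32 + 135*sqrt(2)/32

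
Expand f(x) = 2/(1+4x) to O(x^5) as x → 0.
2 - 8*x + 32*x**2 - 128*x**3 + 512*x**4 + O(x**5)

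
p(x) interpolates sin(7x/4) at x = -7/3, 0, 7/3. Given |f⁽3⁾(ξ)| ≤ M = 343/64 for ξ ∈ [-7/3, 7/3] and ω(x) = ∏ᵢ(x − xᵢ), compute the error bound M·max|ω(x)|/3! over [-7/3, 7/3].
117649*sqrt(3)/46656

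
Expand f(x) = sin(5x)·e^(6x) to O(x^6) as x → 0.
5*x + 30*x**2 + 415*x**3/6 + 55*x**4 - 1895*x**5/24 + O(x**6)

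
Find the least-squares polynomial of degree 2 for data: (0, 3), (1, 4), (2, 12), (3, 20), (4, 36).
101/35 + (-13/35)x + (15/7)x²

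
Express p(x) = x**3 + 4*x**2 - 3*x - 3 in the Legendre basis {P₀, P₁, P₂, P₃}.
(-5/3)P₀ + (-12/5)P₁ + (8/3)P₂ + (2/5)P₃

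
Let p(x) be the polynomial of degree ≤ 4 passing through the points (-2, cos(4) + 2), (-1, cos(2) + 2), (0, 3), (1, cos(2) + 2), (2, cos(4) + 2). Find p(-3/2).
21*cos(2)/16 + 15*cos(4)/64 + 93/64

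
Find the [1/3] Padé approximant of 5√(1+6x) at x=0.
(105*x/4 + 5)/(27*x**3/8 - 9*x**2/4 + 9*x/4 + 1)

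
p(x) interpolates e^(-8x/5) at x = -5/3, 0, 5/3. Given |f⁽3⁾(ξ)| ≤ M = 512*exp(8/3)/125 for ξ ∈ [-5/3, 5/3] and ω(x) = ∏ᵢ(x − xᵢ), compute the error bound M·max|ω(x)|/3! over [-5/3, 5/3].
512*sqrt(3)*exp(8/3)/729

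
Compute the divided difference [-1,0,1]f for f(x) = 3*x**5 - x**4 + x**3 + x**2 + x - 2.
0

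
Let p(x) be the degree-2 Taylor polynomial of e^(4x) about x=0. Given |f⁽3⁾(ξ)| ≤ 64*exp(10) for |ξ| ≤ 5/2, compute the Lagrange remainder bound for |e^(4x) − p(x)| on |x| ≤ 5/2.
500*exp(10)/3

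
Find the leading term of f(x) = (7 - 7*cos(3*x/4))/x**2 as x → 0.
63/32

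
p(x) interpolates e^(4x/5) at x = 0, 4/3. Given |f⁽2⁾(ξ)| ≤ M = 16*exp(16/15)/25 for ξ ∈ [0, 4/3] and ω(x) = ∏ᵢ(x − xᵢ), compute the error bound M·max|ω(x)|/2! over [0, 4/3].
32*exp(16/15)/225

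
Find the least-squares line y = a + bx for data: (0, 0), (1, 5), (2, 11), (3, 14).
a = 3/10, b = 24/5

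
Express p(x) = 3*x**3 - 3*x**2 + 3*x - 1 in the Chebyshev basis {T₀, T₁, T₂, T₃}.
(-5/2)T₀ + (21/4)T₁ + (-3/2)T₂ + (3/4)T₃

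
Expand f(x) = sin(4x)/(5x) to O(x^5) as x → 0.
4/5 - 32*x**2/15 + 128*x**4/75 + O(x**5)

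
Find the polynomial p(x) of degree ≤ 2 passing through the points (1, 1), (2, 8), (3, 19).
2*x**2 + x - 2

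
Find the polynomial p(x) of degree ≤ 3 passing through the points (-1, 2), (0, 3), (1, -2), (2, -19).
-x**3 - 3*x**2 - x + 3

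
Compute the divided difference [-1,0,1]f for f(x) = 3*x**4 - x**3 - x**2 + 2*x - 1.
2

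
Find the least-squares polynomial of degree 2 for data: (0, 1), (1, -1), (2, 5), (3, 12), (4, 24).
19/35 + (-167/70)x + (29/14)x²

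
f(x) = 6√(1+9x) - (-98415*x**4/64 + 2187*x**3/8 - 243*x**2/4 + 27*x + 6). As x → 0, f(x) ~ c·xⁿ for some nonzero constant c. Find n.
5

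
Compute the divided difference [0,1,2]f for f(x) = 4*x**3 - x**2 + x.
11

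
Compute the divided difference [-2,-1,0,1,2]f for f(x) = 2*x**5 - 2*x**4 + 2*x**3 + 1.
-2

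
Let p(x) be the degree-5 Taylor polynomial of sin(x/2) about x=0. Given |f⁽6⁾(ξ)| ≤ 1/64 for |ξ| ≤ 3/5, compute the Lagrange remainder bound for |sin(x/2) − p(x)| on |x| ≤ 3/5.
81/80000000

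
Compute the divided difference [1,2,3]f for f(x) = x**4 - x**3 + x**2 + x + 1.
20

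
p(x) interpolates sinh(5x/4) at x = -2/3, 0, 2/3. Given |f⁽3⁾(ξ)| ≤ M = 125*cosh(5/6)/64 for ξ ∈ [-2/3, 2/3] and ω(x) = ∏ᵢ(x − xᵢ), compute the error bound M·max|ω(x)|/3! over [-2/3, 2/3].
125*sqrt(3)*cosh(5/6)/5832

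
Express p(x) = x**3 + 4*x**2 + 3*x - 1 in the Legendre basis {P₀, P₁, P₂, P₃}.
(1/3)P₀ + (18/5)P₁ + (8/3)P₂ + (2/5)P₃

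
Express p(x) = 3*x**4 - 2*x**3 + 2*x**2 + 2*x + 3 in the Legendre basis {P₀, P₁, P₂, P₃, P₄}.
(64/15)P₀ + (4/5)P₁ + (64/21)P₂ + (-4/5)P₃ + (24/35)P₄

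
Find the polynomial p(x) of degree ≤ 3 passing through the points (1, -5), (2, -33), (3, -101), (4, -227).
-3*x**3 - 2*x**2 - x + 1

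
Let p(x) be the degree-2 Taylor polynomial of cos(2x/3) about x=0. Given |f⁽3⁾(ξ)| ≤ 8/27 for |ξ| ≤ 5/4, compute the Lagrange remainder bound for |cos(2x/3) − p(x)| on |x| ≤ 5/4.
125/1296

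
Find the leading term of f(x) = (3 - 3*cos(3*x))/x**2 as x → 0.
27/2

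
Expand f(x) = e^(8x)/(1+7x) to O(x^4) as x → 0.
1 + x + 25*x**2 - 269*x**3/3 + O(x**4)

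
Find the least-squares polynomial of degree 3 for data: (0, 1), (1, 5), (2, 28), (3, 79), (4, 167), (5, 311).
43/63 + (305/378)x + (305/126)x² + (53/27)x³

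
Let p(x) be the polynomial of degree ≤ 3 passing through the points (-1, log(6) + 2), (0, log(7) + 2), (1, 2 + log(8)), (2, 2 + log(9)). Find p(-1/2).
log(2**(3/8)*3**(7/16)*7**(15/16)/2) + 2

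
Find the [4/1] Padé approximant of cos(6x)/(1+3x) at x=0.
(54*x**4 - 18*x**2 + 1)/(3*x + 1)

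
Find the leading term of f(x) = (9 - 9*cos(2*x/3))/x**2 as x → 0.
2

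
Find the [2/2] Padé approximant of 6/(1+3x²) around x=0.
6/(3*x**2 + 1)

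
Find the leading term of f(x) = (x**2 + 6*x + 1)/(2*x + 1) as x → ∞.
x/2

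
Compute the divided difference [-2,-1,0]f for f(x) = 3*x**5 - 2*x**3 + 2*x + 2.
-39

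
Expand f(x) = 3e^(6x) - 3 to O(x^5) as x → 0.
18*x + 54*x**2 + 108*x**3 + 162*x**4 + O(x**5)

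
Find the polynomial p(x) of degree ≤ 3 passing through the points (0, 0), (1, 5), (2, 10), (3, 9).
-x**3 + 3*x**2 + 3*x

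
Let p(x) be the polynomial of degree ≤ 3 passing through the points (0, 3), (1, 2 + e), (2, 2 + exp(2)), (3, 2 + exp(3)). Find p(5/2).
-5*e/16 + 33/16 + 5*exp(3)/16 + 15*exp(2)/16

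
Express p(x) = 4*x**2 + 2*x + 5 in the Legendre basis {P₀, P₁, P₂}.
(19/3)P₀ + (2)P₁ + (8/3)P₂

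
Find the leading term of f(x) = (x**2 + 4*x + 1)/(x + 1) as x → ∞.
x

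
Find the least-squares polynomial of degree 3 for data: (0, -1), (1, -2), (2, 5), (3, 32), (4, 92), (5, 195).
-17/18 + (-1045/756)x + (-451/252)x² + (107/54)x³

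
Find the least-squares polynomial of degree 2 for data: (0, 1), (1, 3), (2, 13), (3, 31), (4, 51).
17/35 + (8/35)x + (22/7)x²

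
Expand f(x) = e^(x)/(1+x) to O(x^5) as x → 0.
1 + x**2/2 - x**3/3 + 3*x**4/8 + O(x**5)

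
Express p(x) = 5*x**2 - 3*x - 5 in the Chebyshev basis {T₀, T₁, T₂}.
(-5/2)T₀ + (-3)T₁ + (5/2)T₂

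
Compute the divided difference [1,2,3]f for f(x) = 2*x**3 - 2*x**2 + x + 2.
10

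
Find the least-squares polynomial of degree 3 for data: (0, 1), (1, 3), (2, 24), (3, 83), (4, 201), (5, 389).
26/21 + (-205/63)x + (61/42)x² + (53/18)x³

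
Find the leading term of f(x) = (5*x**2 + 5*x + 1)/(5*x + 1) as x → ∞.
x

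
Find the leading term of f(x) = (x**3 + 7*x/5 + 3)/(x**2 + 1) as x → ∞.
x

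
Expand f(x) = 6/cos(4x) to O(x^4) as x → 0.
6 + 48*x**2 + O(x**4)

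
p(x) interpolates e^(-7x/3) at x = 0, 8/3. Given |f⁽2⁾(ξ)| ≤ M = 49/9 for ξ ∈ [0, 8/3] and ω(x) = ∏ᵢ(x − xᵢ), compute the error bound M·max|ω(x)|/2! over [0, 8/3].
392/81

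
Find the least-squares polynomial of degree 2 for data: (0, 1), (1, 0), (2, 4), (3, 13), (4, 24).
26/35 + (-167/70)x + (29/14)x²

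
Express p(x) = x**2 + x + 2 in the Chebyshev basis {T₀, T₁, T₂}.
(5/2)T₀ + T₁ + (1/2)T₂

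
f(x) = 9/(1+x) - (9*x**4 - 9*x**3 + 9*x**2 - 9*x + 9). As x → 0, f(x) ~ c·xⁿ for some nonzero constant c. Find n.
5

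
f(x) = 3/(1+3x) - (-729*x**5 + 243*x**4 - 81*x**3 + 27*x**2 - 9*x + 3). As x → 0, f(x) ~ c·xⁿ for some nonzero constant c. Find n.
6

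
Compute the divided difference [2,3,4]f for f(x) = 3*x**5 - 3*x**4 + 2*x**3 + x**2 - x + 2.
709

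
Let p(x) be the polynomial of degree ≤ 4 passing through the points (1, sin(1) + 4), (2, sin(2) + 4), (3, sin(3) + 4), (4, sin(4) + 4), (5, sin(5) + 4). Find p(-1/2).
-693*sin(2)/32 + 315*sin(5)/128 + 1485*sin(3)/64 + 4 + 1155*sin(1)/128 - 385*sin(4)/32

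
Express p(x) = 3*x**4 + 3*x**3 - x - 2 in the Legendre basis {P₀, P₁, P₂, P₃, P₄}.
(-7/5)P₀ + (4/5)P₁ + (12/7)P₂ + (6/5)P₃ + (24/35)P₄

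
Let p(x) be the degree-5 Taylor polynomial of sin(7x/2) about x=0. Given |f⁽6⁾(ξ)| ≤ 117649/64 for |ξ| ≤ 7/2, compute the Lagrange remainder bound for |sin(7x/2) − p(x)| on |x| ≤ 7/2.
13841287201/2949120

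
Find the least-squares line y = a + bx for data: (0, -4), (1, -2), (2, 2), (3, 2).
a = -19/5, b = 11/5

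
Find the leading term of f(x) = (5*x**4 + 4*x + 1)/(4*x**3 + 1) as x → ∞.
5*x/4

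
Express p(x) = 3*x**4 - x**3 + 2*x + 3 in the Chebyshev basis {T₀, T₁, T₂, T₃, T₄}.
(33/8)T₀ + (5/4)T₁ + (3/2)T₂ + (-1/4)T₃ + (3/8)T₄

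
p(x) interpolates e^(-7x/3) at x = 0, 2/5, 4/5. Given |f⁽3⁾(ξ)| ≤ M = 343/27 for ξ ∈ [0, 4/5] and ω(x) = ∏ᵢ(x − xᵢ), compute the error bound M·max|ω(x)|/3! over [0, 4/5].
2744*sqrt(3)/91125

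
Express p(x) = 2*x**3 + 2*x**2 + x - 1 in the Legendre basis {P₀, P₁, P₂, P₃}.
(-1/3)P₀ + (11/5)P₁ + (4/3)P₂ + (4/5)P₃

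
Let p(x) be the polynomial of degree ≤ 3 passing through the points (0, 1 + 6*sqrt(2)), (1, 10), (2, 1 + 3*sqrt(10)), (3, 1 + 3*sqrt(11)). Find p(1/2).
-15*sqrt(10)/16 + 3*sqrt(11)/16 + 15*sqrt(2)/8 + 151/16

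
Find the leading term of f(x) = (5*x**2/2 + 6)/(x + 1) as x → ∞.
5*x/2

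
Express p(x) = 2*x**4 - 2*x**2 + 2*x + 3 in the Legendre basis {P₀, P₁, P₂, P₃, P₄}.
(41/15)P₀ + (2)P₁ + (-4/21)P₂ + (16/35)P₄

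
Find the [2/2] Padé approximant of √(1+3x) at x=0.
(45*x**2/16 + 15*x/4 + 1)/(9*x**2/16 + 9*x/4 + 1)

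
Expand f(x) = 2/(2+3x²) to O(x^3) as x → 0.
1 - 3*x**2/2 + O(x**3)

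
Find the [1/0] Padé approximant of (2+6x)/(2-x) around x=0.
7*x/2 + 1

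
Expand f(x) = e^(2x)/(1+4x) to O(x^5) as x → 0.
1 - 2*x + 10*x**2 - 116*x**3/3 + 466*x**4/3 + O(x**5)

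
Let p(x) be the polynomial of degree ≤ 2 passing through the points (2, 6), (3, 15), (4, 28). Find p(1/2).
0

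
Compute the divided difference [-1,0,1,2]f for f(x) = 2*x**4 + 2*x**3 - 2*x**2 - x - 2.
6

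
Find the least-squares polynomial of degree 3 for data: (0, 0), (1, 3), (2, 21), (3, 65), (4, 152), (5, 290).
1/21 + (-19/126)x + (79/84)x² + (77/36)x³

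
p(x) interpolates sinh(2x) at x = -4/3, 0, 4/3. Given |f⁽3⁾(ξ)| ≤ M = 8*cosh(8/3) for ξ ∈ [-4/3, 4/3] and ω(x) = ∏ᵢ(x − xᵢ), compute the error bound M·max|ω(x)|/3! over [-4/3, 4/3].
512*sqrt(3)*cosh(8/3)/729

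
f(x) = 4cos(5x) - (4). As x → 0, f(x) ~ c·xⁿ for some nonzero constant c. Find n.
2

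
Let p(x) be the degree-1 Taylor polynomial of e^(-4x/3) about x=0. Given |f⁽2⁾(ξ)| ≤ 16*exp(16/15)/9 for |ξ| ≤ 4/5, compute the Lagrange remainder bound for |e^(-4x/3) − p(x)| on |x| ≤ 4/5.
128*exp(16/15)/225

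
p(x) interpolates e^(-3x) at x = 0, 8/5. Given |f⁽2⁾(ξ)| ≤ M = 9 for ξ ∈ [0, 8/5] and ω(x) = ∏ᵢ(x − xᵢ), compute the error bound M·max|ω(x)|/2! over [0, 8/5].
72/25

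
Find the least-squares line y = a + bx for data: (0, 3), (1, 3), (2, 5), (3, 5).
a = 14/5, b = 4/5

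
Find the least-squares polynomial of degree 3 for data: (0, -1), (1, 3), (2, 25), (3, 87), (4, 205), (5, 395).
-16/21 + (-167/126)x + (29/21)x² + (53/18)x³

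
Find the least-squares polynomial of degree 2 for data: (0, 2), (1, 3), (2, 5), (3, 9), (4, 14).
71/35 + (1/7)x + (5/7)x²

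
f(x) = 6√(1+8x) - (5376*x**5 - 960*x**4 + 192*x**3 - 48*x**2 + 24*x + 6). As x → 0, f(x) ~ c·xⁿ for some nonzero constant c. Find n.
6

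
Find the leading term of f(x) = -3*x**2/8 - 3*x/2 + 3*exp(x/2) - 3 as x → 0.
x**3/16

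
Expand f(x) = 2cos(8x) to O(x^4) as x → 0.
2 - 64*x**2 + O(x**4)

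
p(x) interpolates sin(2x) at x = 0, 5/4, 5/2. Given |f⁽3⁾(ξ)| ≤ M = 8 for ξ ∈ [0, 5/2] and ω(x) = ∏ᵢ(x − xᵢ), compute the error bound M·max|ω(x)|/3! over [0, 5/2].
125*sqrt(3)/216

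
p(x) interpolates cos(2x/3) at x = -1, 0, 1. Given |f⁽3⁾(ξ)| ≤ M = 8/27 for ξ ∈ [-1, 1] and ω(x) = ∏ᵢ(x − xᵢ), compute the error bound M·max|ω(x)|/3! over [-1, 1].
8*sqrt(3)/729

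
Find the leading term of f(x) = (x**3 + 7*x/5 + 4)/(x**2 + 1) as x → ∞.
x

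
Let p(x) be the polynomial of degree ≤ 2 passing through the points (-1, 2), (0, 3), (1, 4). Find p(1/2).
7/2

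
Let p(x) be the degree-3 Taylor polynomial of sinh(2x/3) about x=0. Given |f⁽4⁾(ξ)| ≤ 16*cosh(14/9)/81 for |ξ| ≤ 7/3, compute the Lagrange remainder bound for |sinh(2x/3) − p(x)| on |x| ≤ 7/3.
4802*cosh(14/9)/19683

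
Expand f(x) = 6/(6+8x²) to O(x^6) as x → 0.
1 - 4*x**2/3 + 16*x**4/9 + O(x**6)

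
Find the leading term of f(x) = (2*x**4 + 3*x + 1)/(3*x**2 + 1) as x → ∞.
2*x**2/3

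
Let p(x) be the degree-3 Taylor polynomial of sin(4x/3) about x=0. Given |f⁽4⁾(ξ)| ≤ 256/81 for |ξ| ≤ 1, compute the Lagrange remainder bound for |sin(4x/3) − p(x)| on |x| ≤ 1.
32/243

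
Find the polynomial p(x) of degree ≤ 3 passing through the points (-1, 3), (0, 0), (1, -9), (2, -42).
-3*x**3 - 3*x**2 - 3*x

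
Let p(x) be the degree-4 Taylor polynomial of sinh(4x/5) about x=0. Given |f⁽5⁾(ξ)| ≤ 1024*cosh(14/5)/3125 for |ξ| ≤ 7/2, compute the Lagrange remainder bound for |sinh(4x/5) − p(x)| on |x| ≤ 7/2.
67228*cosh(14/5)/46875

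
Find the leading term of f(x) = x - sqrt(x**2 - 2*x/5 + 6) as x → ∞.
1/5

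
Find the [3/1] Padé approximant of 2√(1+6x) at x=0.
(-27*x**3/4 + 27*x**2/2 + 27*x/2 + 2)/(15*x/4 + 1)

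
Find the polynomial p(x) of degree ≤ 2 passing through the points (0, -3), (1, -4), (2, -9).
-2*x**2 + x - 3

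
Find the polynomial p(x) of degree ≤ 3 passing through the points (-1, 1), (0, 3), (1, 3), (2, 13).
2*x**3 - x**2 - x + 3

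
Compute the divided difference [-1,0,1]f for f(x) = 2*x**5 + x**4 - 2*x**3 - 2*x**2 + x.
-1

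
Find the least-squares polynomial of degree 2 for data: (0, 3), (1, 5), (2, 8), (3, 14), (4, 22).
22/7 + (29/70)x + (15/14)x²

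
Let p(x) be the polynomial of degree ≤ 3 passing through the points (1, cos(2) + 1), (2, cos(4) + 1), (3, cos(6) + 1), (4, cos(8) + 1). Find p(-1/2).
105*cos(2)/16 - 35*cos(8)/16 + 1 - 189*cos(4)/16 + 135*cos(6)/16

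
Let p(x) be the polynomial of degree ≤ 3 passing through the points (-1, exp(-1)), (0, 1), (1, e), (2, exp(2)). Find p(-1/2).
(5 + e*(-5*e + exp(2) + 15))*exp(-1)/16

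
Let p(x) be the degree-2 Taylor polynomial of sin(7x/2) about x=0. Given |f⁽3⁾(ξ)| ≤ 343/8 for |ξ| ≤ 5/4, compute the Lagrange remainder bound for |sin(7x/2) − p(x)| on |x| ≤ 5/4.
42875/3072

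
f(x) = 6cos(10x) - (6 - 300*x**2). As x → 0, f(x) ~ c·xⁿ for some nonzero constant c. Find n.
4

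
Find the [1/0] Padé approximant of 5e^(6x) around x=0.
30*x + 5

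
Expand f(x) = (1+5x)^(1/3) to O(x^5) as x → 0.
1 + 5*x/3 - 25*x**2/9 + 625*x**3/81 - 6250*x**4/243 + O(x**5)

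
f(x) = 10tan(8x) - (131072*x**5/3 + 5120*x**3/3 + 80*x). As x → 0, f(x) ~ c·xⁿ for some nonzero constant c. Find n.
7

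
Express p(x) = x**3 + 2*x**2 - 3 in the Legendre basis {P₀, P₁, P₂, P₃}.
(-7/3)P₀ + (3/5)P₁ + (4/3)P₂ + (2/5)P₃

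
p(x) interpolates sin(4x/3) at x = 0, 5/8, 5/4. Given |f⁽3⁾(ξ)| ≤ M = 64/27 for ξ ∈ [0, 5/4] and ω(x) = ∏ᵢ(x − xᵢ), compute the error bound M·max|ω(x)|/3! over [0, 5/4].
125*sqrt(3)/5832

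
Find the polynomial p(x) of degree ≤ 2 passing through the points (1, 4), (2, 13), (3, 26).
2*x**2 + 3*x - 1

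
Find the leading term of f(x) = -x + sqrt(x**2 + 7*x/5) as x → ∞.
7/10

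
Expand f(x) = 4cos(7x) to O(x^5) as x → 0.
4 - 98*x**2 + 2401*x**4/6 + O(x**5)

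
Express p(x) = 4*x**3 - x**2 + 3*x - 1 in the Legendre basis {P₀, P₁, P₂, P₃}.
(-4/3)P₀ + (27/5)P₁ + (-2/3)P₂ + (8/5)P₃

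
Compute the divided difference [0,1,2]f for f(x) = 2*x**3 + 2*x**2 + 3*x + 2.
8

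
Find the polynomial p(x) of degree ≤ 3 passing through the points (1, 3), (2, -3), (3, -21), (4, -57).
-x**3 + x + 3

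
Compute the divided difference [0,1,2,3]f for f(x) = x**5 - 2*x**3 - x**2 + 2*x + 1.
23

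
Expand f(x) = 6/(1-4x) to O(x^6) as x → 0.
6 + 24*x + 96*x**2 + 384*x**3 + 1536*x**4 + 6144*x**5 + O(x**6)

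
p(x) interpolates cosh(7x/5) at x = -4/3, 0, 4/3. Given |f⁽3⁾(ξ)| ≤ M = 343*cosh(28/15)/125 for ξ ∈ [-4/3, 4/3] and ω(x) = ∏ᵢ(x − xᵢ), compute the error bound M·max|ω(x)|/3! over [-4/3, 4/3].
21952*sqrt(3)*cosh(28/15)/91125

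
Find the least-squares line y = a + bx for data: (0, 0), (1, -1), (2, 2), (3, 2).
a = -3/5, b = 9/10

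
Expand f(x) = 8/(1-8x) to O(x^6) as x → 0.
8 + 64*x + 512*x**2 + 4096*x**3 + 32768*x**4 + 262144*x**5 + O(x**6)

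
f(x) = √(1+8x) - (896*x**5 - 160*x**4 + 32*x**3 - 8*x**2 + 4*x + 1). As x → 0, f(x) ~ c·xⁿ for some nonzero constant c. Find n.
6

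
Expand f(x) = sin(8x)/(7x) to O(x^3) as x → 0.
8/7 - 256*x**2/21 + O(x**3)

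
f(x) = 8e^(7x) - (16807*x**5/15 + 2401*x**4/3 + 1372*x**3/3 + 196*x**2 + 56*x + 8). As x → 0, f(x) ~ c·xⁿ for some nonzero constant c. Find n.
6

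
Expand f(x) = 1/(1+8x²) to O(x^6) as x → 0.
1 - 8*x**2 + 64*x**4 + O(x**6)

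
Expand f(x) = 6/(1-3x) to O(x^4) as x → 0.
6 + 18*x + 54*x**2 + 162*x**3 + O(x**4)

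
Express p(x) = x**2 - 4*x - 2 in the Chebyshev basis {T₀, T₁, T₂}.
(-3/2)T₀ + (-4)T₁ + (1/2)T₂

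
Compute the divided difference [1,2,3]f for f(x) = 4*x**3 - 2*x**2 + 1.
22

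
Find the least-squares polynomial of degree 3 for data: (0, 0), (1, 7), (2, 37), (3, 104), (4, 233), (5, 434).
5/126 + (1447/756)x + (547/252)x² + (80/27)x³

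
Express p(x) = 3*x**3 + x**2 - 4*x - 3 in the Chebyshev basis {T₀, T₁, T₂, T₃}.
(-5/2)T₀ + (-7/4)T₁ + (1/2)T₂ + (3/4)T₃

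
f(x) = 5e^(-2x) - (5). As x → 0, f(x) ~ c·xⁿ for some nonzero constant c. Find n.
1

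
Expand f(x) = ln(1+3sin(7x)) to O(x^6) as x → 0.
21*x - 441*x**2/2 + 5831*x**3/2 - 180075*x**4/4 + 5932871*x**5/8 + O(x**6)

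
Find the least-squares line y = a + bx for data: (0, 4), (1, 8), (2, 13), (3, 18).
a = 37/10, b = 47/10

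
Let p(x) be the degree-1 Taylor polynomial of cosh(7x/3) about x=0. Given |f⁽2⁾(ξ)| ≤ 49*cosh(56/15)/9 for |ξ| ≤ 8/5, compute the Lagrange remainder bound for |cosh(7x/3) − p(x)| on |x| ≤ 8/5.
1568*cosh(56/15)/225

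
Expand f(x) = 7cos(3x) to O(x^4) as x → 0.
7 - 63*x**2/2 + O(x**4)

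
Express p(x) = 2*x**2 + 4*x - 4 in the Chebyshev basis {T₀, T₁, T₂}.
(-3)T₀ + (4)T₁ + T₂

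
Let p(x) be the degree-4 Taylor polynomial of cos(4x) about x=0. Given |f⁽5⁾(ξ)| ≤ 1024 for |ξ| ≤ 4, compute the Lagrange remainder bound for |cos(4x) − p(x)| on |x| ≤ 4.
131072/15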